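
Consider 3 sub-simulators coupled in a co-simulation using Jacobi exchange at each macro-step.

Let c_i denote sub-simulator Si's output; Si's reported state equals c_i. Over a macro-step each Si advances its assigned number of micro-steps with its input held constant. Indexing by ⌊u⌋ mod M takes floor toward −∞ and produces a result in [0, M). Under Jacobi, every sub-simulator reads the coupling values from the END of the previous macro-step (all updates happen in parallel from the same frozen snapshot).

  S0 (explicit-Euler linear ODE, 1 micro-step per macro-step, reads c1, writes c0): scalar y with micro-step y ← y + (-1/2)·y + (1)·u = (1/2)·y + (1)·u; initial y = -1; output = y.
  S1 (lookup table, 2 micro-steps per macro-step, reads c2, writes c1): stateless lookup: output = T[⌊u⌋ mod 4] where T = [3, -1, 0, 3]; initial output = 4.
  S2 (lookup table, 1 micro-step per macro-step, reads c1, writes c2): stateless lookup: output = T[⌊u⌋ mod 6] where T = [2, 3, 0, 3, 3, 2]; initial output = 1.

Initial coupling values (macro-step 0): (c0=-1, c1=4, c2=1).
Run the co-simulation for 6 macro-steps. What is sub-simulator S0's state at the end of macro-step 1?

S0 state at macro-step 1 = 7/2

macro 1: S0 reads c1=4 → after 1×micro: 7/2; S1 reads c2=1 → after 2×micro: -1; S2 reads c1=4 → after 1×micro: 3 ⇒ (c0=7/2, c1=-1, c2=3)
macro 2: S0 reads c1=-1 → after 1×micro: 3/4; S1 reads c2=3 → after 2×micro: 3; S2 reads c1=-1 → after 1×micro: 2 ⇒ (c0=3/4, c1=3, c2=2)
macro 3: S0 reads c1=3 → after 1×micro: 27/8; S1 reads c2=2 → after 2×micro: 0; S2 reads c1=3 → after 1×micro: 3 ⇒ (c0=27/8, c1=0, c2=3)
macro 4: S0 reads c1=0 → after 1×micro: 27/16; S1 reads c2=3 → after 2×micro: 3; S2 reads c1=0 → after 1×micro: 2 ⇒ (c0=27/16, c1=3, c2=2)
macro 5: S0 reads c1=3 → after 1×micro: 123/32; S1 reads c2=2 → after 2×micro: 0; S2 reads c1=3 → after 1×micro: 3 ⇒ (c0=123/32, c1=0, c2=3)
macro 6: S0 reads c1=0 → after 1×micro: 123/64; S1 reads c2=3 → after 2×micro: 3; S2 reads c1=0 → after 1×micro: 2 ⇒ (c0=123/64, c1=3, c2=2)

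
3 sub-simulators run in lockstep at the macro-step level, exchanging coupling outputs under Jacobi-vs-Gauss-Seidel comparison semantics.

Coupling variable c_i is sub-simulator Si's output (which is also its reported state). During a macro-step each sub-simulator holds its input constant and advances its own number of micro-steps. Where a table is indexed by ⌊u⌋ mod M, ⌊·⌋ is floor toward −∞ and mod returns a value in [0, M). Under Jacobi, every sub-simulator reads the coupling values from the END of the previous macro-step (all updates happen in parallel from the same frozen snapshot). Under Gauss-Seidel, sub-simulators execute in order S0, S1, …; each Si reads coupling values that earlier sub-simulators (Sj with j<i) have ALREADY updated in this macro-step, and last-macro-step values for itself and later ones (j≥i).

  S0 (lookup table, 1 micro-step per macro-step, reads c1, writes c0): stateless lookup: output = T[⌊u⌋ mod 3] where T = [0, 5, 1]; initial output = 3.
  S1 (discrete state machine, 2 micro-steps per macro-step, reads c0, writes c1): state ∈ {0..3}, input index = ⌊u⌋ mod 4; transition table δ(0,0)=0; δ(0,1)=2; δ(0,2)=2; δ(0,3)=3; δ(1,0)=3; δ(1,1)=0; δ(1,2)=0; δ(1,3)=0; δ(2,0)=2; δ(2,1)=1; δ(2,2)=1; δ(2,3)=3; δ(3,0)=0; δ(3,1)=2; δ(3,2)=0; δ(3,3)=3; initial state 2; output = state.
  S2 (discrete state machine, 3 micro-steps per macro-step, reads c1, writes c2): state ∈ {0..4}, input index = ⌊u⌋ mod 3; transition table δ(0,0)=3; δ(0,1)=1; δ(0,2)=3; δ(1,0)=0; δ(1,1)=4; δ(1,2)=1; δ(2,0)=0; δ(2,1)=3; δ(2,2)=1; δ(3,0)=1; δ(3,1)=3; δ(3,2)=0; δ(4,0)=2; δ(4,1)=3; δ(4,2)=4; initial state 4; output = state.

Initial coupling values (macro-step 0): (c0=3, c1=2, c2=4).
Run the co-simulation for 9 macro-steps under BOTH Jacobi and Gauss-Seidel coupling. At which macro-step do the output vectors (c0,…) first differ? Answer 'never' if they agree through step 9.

[Jacobi] macro 1: S0 reads c1=2 → after 1×micro: 1; S1 reads c0=3 → after 2×micro: 3; S2 reads c1=2 → after 3×micro: 4 ⇒ (c0=1, c1=3, c2=4)
[Jacobi] macro 2: S0 reads c1=3 → after 1×micro: 0; S1 reads c0=1 → after 2×micro: 1; S2 reads c1=3 → after 3×micro: 3 ⇒ (c0=0, c1=1, c2=3)
[Jacobi] macro 3: S0 reads c1=1 → after 1×micro: 5; S1 reads c0=0 → after 2×micro: 0; S2 reads c1=1 → after 3×micro: 3 ⇒ (c0=5, c1=0, c2=3)
[Jacobi] macro 4: S0 reads c1=0 → after 1×micro: 0; S1 reads c0=5 → after 2×micro: 1; S2 reads c1=0 → after 3×micro: 3 ⇒ (c0=0, c1=1, c2=3)
[Jacobi] macro 5: S0 reads c1=1 → after 1×micro: 5; S1 reads c0=0 → after 2×micro: 0; S2 reads c1=1 → after 3×micro: 3 ⇒ (c0=5, c1=0, c2=3)
[Jacobi] macro 6: S0 reads c1=0 → after 1×micro: 0; S1 reads c0=5 → after 2×micro: 1; S2 reads c1=0 → after 3×micro: 3 ⇒ (c0=0, c1=1, c2=3)
[Jacobi] macro 7: S0 reads c1=1 → after 1×micro: 5; S1 reads c0=0 → after 2×micro: 0; S2 reads c1=1 → after 3×micro: 3 ⇒ (c0=5, c1=0, c2=3)
[Jacobi] macro 8: S0 reads c1=0 → after 1×micro: 0; S1 reads c0=5 → after 2×micro: 1; S2 reads c1=0 → after 3×micro: 3 ⇒ (c0=0, c1=1, c2=3)
[Jacobi] macro 9: S0 reads c1=1 → after 1×micro: 5; S1 reads c0=0 → after 2×micro: 0; S2 reads c1=1 → after 3×micro: 3 ⇒ (c0=5, c1=0, c2=3)
[Gauss-Seidel] macro 1: S0 reads c1=2 → after 1×micro: 1; S1 reads c0=1 → after 2×micro: 0; S2 reads c1=0 → after 3×micro: 3 ⇒ (c0=1, c1=0, c2=3)
[Gauss-Seidel] macro 2: S0 reads c1=0 → after 1×micro: 0; S1 reads c0=0 → after 2×micro: 0; S2 reads c1=0 → after 3×micro: 3 ⇒ (c0=0, c1=0, c2=3)
[Gauss-Seidel] macro 3: S0 reads c1=0 → after 1×micro: 0; S1 reads c0=0 → after 2×micro: 0; S2 reads c1=0 → after 3×micro: 3 ⇒ (c0=0, c1=0, c2=3)
[Gauss-Seidel] macro 4: S0 reads c1=0 → after 1×micro: 0; S1 reads c0=0 → after 2×micro: 0; S2 reads c1=0 → after 3×micro: 3 ⇒ (c0=0, c1=0, c2=3)
[Gauss-Seidel] macro 5: S0 reads c1=0 → after 1×micro: 0; S1 reads c0=0 → after 2×micro: 0; S2 reads c1=0 → after 3×micro: 3 ⇒ (c0=0, c1=0, c2=3)
[Gauss-Seidel] macro 6: S0 reads c1=0 → after 1×micro: 0; S1 reads c0=0 → after 2×micro: 0; S2 reads c1=0 → after 3×micro: 3 ⇒ (c0=0, c1=0, c2=3)
[Gauss-Seidel] macro 7: S0 reads c1=0 → after 1×micro: 0; S1 reads c0=0 → after 2×micro: 0; S2 reads c1=0 → after 3×micro: 3 ⇒ (c0=0, c1=0, c2=3)
[Gauss-Seidel] macro 8: S0 reads c1=0 → after 1×micro: 0; S1 reads c0=0 → after 2×micro: 0; S2 reads c1=0 → after 3×micro: 3 ⇒ (c0=0, c1=0, c2=3)
[Gauss-Seidel] macro 9: S0 reads c1=0 → after 1×micro: 0; S1 reads c0=0 → after 2×micro: 0; S2 reads c1=0 → after 3×micro: 3 ⇒ (c0=0, c1=0, c2=3)

first divergence at macro-step: 1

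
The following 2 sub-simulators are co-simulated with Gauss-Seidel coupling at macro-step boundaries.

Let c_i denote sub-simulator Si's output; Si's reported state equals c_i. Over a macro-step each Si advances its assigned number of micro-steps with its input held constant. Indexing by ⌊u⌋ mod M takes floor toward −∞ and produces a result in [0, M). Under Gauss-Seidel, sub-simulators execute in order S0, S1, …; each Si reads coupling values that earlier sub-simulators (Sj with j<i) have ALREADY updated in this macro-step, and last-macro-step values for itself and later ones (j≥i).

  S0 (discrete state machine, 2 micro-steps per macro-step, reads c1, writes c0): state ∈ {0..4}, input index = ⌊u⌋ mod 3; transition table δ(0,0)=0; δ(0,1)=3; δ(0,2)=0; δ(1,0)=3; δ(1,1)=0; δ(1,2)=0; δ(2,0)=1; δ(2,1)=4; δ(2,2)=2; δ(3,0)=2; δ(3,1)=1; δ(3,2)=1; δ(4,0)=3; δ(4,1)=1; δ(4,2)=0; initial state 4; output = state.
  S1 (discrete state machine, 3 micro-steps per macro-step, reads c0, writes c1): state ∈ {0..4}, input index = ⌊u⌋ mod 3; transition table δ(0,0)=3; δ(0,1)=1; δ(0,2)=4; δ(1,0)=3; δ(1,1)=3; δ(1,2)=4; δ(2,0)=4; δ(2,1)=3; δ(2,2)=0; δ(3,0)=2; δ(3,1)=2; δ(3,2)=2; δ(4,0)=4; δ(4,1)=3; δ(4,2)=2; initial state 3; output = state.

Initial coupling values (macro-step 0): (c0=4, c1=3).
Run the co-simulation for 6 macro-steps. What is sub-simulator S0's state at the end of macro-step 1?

S0 state at macro-step 1 = 2

macro 1: S0 reads c1=3 → after 2×micro: 2; S1 reads c0=2 → after 3×micro: 4 ⇒ (c0=2, c1=4)
macro 2: S0 reads c1=4 → after 2×micro: 1; S1 reads c0=1 → after 3×micro: 3 ⇒ (c0=1, c1=3)
macro 3: S0 reads c1=3 → after 2×micro: 2; S1 reads c0=2 → after 3×micro: 4 ⇒ (c0=2, c1=4)
macro 4: S0 reads c1=4 → after 2×micro: 1; S1 reads c0=1 → after 3×micro: 3 ⇒ (c0=1, c1=3)
macro 5: S0 reads c1=3 → after 2×micro: 2; S1 reads c0=2 → after 3×micro: 4 ⇒ (c0=2, c1=4)
macro 6: S0 reads c1=4 → after 2×micro: 1; S1 reads c0=1 → after 3×micro: 3 ⇒ (c0=1, c1=3)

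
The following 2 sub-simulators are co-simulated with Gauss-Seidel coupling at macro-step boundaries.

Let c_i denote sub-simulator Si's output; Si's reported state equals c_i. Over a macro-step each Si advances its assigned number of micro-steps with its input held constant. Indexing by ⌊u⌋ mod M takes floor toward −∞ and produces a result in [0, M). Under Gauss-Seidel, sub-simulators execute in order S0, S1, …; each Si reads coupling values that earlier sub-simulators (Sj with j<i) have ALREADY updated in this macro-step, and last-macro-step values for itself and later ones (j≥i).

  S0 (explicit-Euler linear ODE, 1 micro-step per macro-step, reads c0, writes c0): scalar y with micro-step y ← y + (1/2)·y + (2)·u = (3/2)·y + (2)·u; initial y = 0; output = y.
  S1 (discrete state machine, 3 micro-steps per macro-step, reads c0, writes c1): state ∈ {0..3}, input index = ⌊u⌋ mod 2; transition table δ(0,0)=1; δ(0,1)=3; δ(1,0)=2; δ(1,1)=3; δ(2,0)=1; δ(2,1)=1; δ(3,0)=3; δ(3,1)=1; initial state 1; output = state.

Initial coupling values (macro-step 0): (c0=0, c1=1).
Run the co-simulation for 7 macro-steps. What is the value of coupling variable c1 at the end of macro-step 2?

c1 at macro-step 2 = 1

macro 1: S0 reads c0=0 → after 1×micro: 0; S1 reads c0=0 → after 3×micro: 2 ⇒ (c0=0, c1=2)
macro 2: S0 reads c0=0 → after 1×micro: 0; S1 reads c0=0 → after 3×micro: 1 ⇒ (c0=0, c1=1)
macro 3: S0 reads c0=0 → after 1×micro: 0; S1 reads c0=0 → after 3×micro: 2 ⇒ (c0=0, c1=2)
macro 4: S0 reads c0=0 → after 1×micro: 0; S1 reads c0=0 → after 3×micro: 1 ⇒ (c0=0, c1=1)
macro 5: S0 reads c0=0 → after 1×micro: 0; S1 reads c0=0 → after 3×micro: 2 ⇒ (c0=0, c1=2)
macro 6: S0 reads c0=0 → after 1×micro: 0; S1 reads c0=0 → after 3×micro: 1 ⇒ (c0=0, c1=1)
macro 7: S0 reads c0=0 → after 1×micro: 0; S1 reads c0=0 → after 3×micro: 2 ⇒ (c0=0, c1=2)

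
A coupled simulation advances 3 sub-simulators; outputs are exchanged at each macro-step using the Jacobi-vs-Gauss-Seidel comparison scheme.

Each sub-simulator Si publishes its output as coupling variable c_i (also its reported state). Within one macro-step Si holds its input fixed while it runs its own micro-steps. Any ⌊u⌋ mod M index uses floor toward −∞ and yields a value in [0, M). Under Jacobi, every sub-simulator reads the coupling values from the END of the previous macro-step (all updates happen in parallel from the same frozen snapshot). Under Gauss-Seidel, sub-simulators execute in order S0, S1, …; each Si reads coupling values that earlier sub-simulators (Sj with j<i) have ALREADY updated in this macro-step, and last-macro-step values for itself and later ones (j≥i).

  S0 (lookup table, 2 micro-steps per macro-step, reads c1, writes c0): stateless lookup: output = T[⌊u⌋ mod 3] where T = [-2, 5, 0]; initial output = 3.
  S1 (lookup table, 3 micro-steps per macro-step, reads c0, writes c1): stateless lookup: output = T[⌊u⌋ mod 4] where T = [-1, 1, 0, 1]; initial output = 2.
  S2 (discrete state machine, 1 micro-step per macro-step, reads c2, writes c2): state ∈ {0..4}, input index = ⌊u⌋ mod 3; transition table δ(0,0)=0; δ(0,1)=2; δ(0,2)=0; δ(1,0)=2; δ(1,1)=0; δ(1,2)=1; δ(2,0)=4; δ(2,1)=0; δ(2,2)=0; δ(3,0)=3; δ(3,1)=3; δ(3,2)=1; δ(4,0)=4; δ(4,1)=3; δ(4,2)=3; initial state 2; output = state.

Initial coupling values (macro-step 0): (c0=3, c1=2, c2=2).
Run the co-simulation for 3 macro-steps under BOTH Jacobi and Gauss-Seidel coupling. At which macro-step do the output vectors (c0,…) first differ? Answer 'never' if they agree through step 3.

[Jacobi] macro 1: S0 reads c1=2 → after 2×micro: 0; S1 reads c0=3 → after 3×micro: 1; S2 reads c2=2 → after 1×micro: 0 ⇒ (c0=0, c1=1, c2=0)
[Jacobi] macro 2: S0 reads c1=1 → after 2×micro: 5; S1 reads c0=0 → after 3×micro: -1; S2 reads c2=0 → after 1×micro: 0 ⇒ (c0=5, c1=-1, c2=0)
[Jacobi] macro 3: S0 reads c1=-1 → after 2×micro: 0; S1 reads c0=5 → after 3×micro: 1; S2 reads c2=0 → after 1×micro: 0 ⇒ (c0=0, c1=1, c2=0)
[Gauss-Seidel] macro 1: S0 reads c1=2 → after 2×micro: 0; S1 reads c0=0 → after 3×micro: -1; S2 reads c2=2 → after 1×micro: 0 ⇒ (c0=0, c1=-1, c2=0)
[Gauss-Seidel] macro 2: S0 reads c1=-1 → after 2×micro: 0; S1 reads c0=0 → after 3×micro: -1; S2 reads c2=0 → after 1×micro: 0 ⇒ (c0=0, c1=-1, c2=0)
[Gauss-Seidel] macro 3: S0 reads c1=-1 → after 2×micro: 0; S1 reads c0=0 → after 3×micro: -1; S2 reads c2=0 → after 1×micro: 0 ⇒ (c0=0, c1=-1, c2=0)

first divergence at macro-step: 1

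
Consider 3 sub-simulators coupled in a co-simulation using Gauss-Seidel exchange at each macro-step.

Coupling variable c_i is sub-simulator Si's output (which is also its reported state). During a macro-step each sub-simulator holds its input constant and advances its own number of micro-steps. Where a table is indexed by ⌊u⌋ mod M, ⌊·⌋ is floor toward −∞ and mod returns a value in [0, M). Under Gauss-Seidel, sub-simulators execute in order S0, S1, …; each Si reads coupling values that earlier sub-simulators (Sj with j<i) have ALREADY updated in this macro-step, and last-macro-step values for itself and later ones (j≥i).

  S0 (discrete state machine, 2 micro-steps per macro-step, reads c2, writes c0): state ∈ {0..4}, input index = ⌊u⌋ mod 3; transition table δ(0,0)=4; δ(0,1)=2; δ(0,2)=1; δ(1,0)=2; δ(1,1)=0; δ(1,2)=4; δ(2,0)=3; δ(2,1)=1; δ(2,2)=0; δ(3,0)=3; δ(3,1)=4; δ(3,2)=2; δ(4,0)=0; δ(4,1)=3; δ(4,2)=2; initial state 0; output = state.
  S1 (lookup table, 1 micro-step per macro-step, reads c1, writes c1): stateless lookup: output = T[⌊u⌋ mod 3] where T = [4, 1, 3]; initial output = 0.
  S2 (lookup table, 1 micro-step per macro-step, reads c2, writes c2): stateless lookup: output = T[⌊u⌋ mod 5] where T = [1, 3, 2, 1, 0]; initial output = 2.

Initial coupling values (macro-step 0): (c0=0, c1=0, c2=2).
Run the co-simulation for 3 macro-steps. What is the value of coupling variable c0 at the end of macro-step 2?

macro 1: S0 reads c2=2 → after 2×micro: 4; S1 reads c1=0 → after 1×micro: 4; S2 reads c2=2 → after 1×micro: 2 ⇒ (c0=4, c1=4, c2=2)
macro 2: S0 reads c2=2 → after 2×micro: 0; S1 reads c1=4 → after 1×micro: 1; S2 reads c2=2 → after 1×micro: 2 ⇒ (c0=0, c1=1, c2=2)
macro 3: S0 reads c2=2 → after 2×micro: 4; S1 reads c1=1 → after 1×micro: 1; S2 reads c2=2 → after 1×micro: 2 ⇒ (c0=4, c1=1, c2=2)

c0 at macro-step 2 = 0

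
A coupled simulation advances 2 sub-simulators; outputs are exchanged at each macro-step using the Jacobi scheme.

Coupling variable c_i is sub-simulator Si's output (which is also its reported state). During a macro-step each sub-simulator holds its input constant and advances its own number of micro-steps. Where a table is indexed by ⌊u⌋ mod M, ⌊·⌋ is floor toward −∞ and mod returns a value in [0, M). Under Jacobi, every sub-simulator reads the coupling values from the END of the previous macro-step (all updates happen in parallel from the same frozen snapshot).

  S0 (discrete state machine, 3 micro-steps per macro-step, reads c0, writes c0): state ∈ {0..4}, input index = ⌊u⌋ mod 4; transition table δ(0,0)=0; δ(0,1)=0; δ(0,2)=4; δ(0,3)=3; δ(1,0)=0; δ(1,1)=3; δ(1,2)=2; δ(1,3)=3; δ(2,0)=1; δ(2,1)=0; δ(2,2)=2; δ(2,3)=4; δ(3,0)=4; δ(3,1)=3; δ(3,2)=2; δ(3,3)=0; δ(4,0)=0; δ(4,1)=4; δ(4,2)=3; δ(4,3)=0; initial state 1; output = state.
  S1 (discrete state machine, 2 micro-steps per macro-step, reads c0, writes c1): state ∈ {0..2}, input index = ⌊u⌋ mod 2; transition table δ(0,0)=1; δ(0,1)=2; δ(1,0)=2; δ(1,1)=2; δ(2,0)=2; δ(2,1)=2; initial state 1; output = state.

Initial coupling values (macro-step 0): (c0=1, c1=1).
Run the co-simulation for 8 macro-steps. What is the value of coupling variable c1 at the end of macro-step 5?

macro 1: S0 reads c0=1 → after 3×micro: 3; S1 reads c0=1 → after 2×micro: 2 ⇒ (c0=3, c1=2)
macro 2: S0 reads c0=3 → after 3×micro: 0; S1 reads c0=3 → after 2×micro: 2 ⇒ (c0=0, c1=2)
macro 3: S0 reads c0=0 → after 3×micro: 0; S1 reads c0=0 → after 2×micro: 2 ⇒ (c0=0, c1=2)
macro 4: S0 reads c0=0 → after 3×micro: 0; S1 reads c0=0 → after 2×micro: 2 ⇒ (c0=0, c1=2)
macro 5: S0 reads c0=0 → after 3×micro: 0; S1 reads c0=0 → after 2×micro: 2 ⇒ (c0=0, c1=2)
macro 6: S0 reads c0=0 → after 3×micro: 0; S1 reads c0=0 → after 2×micro: 2 ⇒ (c0=0, c1=2)
macro 7: S0 reads c0=0 → after 3×micro: 0; S1 reads c0=0 → after 2×micro: 2 ⇒ (c0=0, c1=2)
macro 8: S0 reads c0=0 → after 3×micro: 0; S1 reads c0=0 → after 2×micro: 2 ⇒ (c0=0, c1=2)

c1 at macro-step 5 = 2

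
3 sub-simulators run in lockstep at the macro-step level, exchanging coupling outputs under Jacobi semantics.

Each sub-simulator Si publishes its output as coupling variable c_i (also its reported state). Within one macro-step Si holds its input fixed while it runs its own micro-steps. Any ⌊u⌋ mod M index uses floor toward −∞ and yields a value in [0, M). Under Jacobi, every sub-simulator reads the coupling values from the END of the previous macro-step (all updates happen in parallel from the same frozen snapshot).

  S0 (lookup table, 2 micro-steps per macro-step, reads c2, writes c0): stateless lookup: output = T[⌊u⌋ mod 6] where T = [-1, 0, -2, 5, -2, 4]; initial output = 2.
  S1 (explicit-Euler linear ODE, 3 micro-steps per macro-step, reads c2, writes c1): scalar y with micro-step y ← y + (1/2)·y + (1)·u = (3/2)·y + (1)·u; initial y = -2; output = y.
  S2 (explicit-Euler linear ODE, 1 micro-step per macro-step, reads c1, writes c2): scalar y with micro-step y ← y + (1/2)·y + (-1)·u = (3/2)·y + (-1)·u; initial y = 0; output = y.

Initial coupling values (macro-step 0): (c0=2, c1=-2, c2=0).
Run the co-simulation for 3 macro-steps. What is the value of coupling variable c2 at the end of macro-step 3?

macro 1: S0 reads c2=0 → after 2×micro: -1; S1 reads c2=0 → after 3×micro: -27/4; S2 reads c1=-2 → after 1×micro: 2 ⇒ (c0=-1, c1=-27/4, c2=2)
macro 2: S0 reads c2=2 → after 2×micro: -2; S1 reads c2=2 → after 3×micro: -425/32; S2 reads c1=-27/4 → after 1×micro: 39/4 ⇒ (c0=-2, c1=-425/32, c2=39/4)
macro 3: S0 reads c2=39/4 → after 2×micro: 5; S1 reads c2=39/4 → after 3×micro: 381/256; S2 reads c1=-425/32 → after 1×micro: 893/32 ⇒ (c0=5, c1=381/256, c2=893/32)

c2 at macro-step 3 = 893/32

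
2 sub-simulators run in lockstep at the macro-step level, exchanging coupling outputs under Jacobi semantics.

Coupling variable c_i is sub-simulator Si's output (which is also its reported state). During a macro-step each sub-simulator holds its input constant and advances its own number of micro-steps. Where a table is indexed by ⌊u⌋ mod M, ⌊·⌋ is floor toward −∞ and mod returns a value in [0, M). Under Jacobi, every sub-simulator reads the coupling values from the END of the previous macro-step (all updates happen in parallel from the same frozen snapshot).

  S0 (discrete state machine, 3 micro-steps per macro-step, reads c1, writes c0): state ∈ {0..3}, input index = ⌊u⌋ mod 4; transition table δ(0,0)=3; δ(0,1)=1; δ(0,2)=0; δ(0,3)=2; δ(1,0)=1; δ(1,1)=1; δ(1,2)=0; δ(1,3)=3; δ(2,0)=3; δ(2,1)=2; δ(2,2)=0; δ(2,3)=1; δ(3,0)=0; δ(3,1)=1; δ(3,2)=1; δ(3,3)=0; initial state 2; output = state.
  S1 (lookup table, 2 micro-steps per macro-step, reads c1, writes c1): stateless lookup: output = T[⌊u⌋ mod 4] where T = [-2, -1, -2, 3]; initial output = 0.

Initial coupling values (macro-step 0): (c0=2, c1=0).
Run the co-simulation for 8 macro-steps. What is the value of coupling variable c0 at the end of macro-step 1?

macro 1: S0 reads c1=0 → after 3×micro: 3; S1 reads c1=0 → after 2×micro: -2 ⇒ (c0=3, c1=-2)
macro 2: S0 reads c1=-2 → after 3×micro: 0; S1 reads c1=-2 → after 2×micro: -2 ⇒ (c0=0, c1=-2)
macro 3: S0 reads c1=-2 → after 3×micro: 0; S1 reads c1=-2 → after 2×micro: -2 ⇒ (c0=0, c1=-2)
macro 4: S0 reads c1=-2 → after 3×micro: 0; S1 reads c1=-2 → after 2×micro: -2 ⇒ (c0=0, c1=-2)
macro 5: S0 reads c1=-2 → after 3×micro: 0; S1 reads c1=-2 → after 2×micro: -2 ⇒ (c0=0, c1=-2)
macro 6: S0 reads c1=-2 → after 3×micro: 0; S1 reads c1=-2 → after 2×micro: -2 ⇒ (c0=0, c1=-2)
macro 7: S0 reads c1=-2 → after 3×micro: 0; S1 reads c1=-2 → after 2×micro: -2 ⇒ (c0=0, c1=-2)
macro 8: S0 reads c1=-2 → after 3×micro: 0; S1 reads c1=-2 → after 2×micro: -2 ⇒ (c0=0, c1=-2)

c0 at macro-step 1 = 3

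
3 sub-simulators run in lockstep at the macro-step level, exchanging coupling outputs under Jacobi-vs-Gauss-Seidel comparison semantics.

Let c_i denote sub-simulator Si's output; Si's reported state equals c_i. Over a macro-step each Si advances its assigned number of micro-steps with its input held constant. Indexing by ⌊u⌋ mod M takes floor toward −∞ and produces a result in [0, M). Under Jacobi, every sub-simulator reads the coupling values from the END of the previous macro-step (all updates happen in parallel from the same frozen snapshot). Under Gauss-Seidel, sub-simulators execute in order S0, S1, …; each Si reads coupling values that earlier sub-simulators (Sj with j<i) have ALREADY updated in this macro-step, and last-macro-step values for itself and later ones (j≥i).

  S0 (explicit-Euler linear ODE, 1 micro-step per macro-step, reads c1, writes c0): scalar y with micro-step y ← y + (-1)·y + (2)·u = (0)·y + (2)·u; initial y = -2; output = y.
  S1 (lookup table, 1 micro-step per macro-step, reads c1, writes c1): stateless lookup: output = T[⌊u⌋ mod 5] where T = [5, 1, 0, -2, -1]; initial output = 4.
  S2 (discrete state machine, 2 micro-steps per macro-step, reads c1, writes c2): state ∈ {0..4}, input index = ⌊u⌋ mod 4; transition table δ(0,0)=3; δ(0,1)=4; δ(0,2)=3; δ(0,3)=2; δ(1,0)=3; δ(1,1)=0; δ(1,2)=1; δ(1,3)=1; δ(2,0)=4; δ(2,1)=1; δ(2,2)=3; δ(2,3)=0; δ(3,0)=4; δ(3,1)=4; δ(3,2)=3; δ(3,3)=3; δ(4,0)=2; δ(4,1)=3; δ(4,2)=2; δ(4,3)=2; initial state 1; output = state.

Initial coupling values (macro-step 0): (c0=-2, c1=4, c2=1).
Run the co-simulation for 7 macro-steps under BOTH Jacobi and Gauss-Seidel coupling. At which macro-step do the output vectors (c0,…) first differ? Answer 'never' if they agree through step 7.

first divergence at macro-step: 1

[Jacobi] macro 1: S0 reads c1=4 → after 1×micro: 8; S1 reads c1=4 → after 1×micro: -1; S2 reads c1=4 → after 2×micro: 4 ⇒ (c0=8, c1=-1, c2=4)
[Jacobi] macro 2: S0 reads c1=-1 → after 1×micro: -2; S1 reads c1=-1 → after 1×micro: -1; S2 reads c1=-1 → after 2×micro: 0 ⇒ (c0=-2, c1=-1, c2=0)
[Jacobi] macro 3: S0 reads c1=-1 → after 1×micro: -2; S1 reads c1=-1 → after 1×micro: -1; S2 reads c1=-1 → after 2×micro: 0 ⇒ (c0=-2, c1=-1, c2=0)
[Jacobi] macro 4: S0 reads c1=-1 → after 1×micro: -2; S1 reads c1=-1 → after 1×micro: -1; S2 reads c1=-1 → after 2×micro: 0 ⇒ (c0=-2, c1=-1, c2=0)
[Jacobi] macro 5: S0 reads c1=-1 → after 1×micro: -2; S1 reads c1=-1 → after 1×micro: -1; S2 reads c1=-1 → after 2×micro: 0 ⇒ (c0=-2, c1=-1, c2=0)
[Jacobi] macro 6: S0 reads c1=-1 → after 1×micro: -2; S1 reads c1=-1 → after 1×micro: -1; S2 reads c1=-1 → after 2×micro: 0 ⇒ (c0=-2, c1=-1, c2=0)
[Jacobi] macro 7: S0 reads c1=-1 → after 1×micro: -2; S1 reads c1=-1 → after 1×micro: -1; S2 reads c1=-1 → after 2×micro: 0 ⇒ (c0=-2, c1=-1, c2=0)
[Gauss-Seidel] macro 1: S0 reads c1=4 → after 1×micro: 8; S1 reads c1=4 → after 1×micro: -1; S2 reads c1=-1 → after 2×micro: 1 ⇒ (c0=8, c1=-1, c2=1)
[Gauss-Seidel] macro 2: S0 reads c1=-1 → after 1×micro: -2; S1 reads c1=-1 → after 1×micro: -1; S2 reads c1=-1 → after 2×micro: 1 ⇒ (c0=-2, c1=-1, c2=1)
[Gauss-Seidel] macro 3: S0 reads c1=-1 → after 1×micro: -2; S1 reads c1=-1 → after 1×micro: -1; S2 reads c1=-1 → after 2×micro: 1 ⇒ (c0=-2, c1=-1, c2=1)
[Gauss-Seidel] macro 4: S0 reads c1=-1 → after 1×micro: -2; S1 reads c1=-1 → after 1×micro: -1; S2 reads c1=-1 → after 2×micro: 1 ⇒ (c0=-2, c1=-1, c2=1)
[Gauss-Seidel] macro 5: S0 reads c1=-1 → after 1×micro: -2; S1 reads c1=-1 → after 1×micro: -1; S2 reads c1=-1 → after 2×micro: 1 ⇒ (c0=-2, c1=-1, c2=1)
[Gauss-Seidel] macro 6: S0 reads c1=-1 → after 1×micro: -2; S1 reads c1=-1 → after 1×micro: -1; S2 reads c1=-1 → after 2×micro: 1 ⇒ (c0=-2, c1=-1, c2=1)
[Gauss-Seidel] macro 7: S0 reads c1=-1 → after 1×micro: -2; S1 reads c1=-1 → after 1×micro: -1; S2 reads c1=-1 → after 2×micro: 1 ⇒ (c0=-2, c1=-1, c2=1)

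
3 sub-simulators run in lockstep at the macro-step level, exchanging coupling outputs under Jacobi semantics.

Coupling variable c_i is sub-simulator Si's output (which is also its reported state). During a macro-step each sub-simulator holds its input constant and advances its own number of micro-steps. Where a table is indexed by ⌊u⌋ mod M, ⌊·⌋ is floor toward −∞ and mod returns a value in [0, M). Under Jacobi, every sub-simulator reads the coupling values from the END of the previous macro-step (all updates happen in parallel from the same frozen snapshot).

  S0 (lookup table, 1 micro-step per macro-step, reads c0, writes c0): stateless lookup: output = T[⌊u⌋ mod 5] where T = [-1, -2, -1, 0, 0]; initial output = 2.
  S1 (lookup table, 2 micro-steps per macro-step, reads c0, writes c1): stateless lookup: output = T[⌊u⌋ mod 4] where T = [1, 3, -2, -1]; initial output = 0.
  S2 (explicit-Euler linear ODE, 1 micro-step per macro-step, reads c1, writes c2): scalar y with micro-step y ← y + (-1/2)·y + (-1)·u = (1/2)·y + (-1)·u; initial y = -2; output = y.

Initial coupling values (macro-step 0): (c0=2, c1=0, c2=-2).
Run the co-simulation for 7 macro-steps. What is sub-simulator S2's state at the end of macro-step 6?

S2 state at macro-step 6 = -17/32

macro 1: S0 reads c0=2 → after 1×micro: -1; S1 reads c0=2 → after 2×micro: -2; S2 reads c1=0 → after 1×micro: -1 ⇒ (c0=-1, c1=-2, c2=-1)
macro 2: S0 reads c0=-1 → after 1×micro: 0; S1 reads c0=-1 → after 2×micro: -1; S2 reads c1=-2 → after 1×micro: 3/2 ⇒ (c0=0, c1=-1, c2=3/2)
macro 3: S0 reads c0=0 → after 1×micro: -1; S1 reads c0=0 → after 2×micro: 1; S2 reads c1=-1 → after 1×micro: 7/4 ⇒ (c0=-1, c1=1, c2=7/4)
macro 4: S0 reads c0=-1 → after 1×micro: 0; S1 reads c0=-1 → after 2×micro: -1; S2 reads c1=1 → after 1×micro: -1/8 ⇒ (c0=0, c1=-1, c2=-1/8)
macro 5: S0 reads c0=0 → after 1×micro: -1; S1 reads c0=0 → after 2×micro: 1; S2 reads c1=-1 → after 1×micro: 15/16 ⇒ (c0=-1, c1=1, c2=15/16)
macro 6: S0 reads c0=-1 → after 1×micro: 0; S1 reads c0=-1 → after 2×micro: -1; S2 reads c1=1 → after 1×micro: -17/32 ⇒ (c0=0, c1=-1, c2=-17/32)
macro 7: S0 reads c0=0 → after 1×micro: -1; S1 reads c0=0 → after 2×micro: 1; S2 reads c1=-1 → after 1×micro: 47/64 ⇒ (c0=-1, c1=1, c2=47/64)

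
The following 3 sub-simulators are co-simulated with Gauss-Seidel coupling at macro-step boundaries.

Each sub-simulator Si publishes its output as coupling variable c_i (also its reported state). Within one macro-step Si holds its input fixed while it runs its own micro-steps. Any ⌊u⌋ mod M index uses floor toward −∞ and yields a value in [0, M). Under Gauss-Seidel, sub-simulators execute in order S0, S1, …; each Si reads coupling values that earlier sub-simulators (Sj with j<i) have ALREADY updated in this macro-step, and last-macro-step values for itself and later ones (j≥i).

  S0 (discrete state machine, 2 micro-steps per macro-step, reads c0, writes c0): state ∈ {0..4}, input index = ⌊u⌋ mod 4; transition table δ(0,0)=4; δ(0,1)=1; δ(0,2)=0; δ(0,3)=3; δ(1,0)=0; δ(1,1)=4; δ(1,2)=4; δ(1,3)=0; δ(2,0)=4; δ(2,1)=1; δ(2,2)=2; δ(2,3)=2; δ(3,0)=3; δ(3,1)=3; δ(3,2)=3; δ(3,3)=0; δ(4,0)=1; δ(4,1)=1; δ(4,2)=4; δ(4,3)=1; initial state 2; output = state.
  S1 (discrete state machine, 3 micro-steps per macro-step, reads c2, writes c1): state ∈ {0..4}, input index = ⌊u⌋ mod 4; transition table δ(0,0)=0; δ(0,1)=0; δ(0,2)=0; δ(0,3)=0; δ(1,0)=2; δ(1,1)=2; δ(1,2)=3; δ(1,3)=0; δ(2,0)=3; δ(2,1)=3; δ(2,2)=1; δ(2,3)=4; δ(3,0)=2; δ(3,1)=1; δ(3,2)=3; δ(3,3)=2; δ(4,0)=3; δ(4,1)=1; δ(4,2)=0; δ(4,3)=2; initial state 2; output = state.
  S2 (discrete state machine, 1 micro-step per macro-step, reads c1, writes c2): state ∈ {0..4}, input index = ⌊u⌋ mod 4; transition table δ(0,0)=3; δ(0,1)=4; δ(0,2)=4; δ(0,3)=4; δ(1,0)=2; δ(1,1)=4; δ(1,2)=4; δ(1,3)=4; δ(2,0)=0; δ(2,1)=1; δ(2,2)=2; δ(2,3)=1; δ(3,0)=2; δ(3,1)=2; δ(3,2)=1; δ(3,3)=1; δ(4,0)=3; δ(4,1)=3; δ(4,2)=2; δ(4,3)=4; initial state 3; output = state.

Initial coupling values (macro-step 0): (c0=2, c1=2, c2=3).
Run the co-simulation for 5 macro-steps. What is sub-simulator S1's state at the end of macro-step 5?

S1 state at macro-step 5 = 0

macro 1: S0 reads c0=2 → after 2×micro: 2; S1 reads c2=3 → after 3×micro: 4; S2 reads c1=4 → after 1×micro: 2 ⇒ (c0=2, c1=4, c2=2)
macro 2: S0 reads c0=2 → after 2×micro: 2; S1 reads c2=2 → after 3×micro: 0; S2 reads c1=0 → after 1×micro: 0 ⇒ (c0=2, c1=0, c2=0)
macro 3: S0 reads c0=2 → after 2×micro: 2; S1 reads c2=0 → after 3×micro: 0; S2 reads c1=0 → after 1×micro: 3 ⇒ (c0=2, c1=0, c2=3)
macro 4: S0 reads c0=2 → after 2×micro: 2; S1 reads c2=3 → after 3×micro: 0; S2 reads c1=0 → after 1×micro: 2 ⇒ (c0=2, c1=0, c2=2)
macro 5: S0 reads c0=2 → after 2×micro: 2; S1 reads c2=2 → after 3×micro: 0; S2 reads c1=0 → after 1×micro: 0 ⇒ (c0=2, c1=0, c2=0)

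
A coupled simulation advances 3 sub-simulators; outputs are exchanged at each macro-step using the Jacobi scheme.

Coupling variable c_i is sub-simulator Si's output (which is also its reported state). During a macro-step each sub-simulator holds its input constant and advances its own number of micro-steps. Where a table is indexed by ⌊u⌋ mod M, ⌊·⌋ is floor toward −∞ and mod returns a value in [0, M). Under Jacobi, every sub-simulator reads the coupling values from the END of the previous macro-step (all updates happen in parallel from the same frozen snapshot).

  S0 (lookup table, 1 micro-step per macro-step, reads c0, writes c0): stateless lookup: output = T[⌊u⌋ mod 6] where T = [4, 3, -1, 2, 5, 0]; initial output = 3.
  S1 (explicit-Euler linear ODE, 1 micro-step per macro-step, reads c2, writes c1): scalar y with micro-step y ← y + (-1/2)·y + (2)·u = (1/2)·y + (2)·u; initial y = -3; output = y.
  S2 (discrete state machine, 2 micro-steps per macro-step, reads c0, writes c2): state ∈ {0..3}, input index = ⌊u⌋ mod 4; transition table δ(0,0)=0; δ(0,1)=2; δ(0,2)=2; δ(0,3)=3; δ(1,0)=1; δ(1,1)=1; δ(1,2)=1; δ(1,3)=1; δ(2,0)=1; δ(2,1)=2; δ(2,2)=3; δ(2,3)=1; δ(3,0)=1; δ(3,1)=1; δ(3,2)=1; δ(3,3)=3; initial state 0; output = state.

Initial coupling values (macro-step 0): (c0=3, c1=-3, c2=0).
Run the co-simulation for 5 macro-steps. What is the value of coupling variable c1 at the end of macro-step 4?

c1 at macro-step 4 = 69/16

macro 1: S0 reads c0=3 → after 1×micro: 2; S1 reads c2=0 → after 1×micro: -3/2; S2 reads c0=3 → after 2×micro: 3 ⇒ (c0=2, c1=-3/2, c2=3)
macro 2: S0 reads c0=2 → after 1×micro: -1; S1 reads c2=3 → after 1×micro: 21/4; S2 reads c0=2 → after 2×micro: 1 ⇒ (c0=-1, c1=21/4, c2=1)
macro 3: S0 reads c0=-1 → after 1×micro: 0; S1 reads c2=1 → after 1×micro: 37/8; S2 reads c0=-1 → after 2×micro: 1 ⇒ (c0=0, c1=37/8, c2=1)
macro 4: S0 reads c0=0 → after 1×micro: 4; S1 reads c2=1 → after 1×micro: 69/16; S2 reads c0=0 → after 2×micro: 1 ⇒ (c0=4, c1=69/16, c2=1)
macro 5: S0 reads c0=4 → after 1×micro: 5; S1 reads c2=1 → after 1×micro: 133/32; S2 reads c0=4 → after 2×micro: 1 ⇒ (c0=5, c1=133/32, c2=1)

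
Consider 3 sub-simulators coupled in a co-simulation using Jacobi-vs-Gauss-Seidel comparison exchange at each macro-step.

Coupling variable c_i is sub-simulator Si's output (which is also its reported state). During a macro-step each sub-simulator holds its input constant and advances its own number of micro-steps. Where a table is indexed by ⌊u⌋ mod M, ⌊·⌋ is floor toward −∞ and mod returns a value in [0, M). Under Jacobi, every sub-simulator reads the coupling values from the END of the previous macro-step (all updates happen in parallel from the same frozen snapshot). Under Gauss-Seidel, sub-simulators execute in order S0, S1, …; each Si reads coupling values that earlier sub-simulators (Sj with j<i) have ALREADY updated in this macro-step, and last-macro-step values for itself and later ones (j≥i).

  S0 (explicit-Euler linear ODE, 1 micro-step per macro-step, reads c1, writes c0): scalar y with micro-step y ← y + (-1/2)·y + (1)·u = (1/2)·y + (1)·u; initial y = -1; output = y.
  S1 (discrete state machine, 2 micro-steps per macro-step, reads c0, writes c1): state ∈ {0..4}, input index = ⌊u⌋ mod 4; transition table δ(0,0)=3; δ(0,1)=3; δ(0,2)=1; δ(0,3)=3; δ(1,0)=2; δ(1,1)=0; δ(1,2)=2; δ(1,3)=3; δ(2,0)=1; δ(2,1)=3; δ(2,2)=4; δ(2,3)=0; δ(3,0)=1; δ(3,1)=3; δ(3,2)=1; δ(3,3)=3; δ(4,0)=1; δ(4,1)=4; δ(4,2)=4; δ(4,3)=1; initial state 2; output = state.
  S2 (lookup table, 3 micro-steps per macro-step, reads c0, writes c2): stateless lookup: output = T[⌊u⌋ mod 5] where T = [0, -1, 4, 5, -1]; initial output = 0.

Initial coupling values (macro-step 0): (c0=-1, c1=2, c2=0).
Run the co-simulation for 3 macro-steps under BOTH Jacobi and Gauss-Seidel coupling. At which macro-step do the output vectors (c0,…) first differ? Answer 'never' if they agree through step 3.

[Jacobi] macro 1: S0 reads c1=2 → after 1×micro: 3/2; S1 reads c0=-1 → after 2×micro: 3; S2 reads c0=-1 → after 3×micro: -1 ⇒ (c0=3/2, c1=3, c2=-1)
[Jacobi] macro 2: S0 reads c1=3 → after 1×micro: 15/4; S1 reads c0=3/2 → after 2×micro: 3; S2 reads c0=3/2 → after 3×micro: -1 ⇒ (c0=15/4, c1=3, c2=-1)
[Jacobi] macro 3: S0 reads c1=3 → after 1×micro: 39/8; S1 reads c0=15/4 → after 2×micro: 3; S2 reads c0=15/4 → after 3×micro: 5 ⇒ (c0=39/8, c1=3, c2=5)
[Gauss-Seidel] macro 1: S0 reads c1=2 → after 1×micro: 3/2; S1 reads c0=3/2 → after 2×micro: 3; S2 reads c0=3/2 → after 3×micro: -1 ⇒ (c0=3/2, c1=3, c2=-1)
[Gauss-Seidel] macro 2: S0 reads c1=3 → after 1×micro: 15/4; S1 reads c0=15/4 → after 2×micro: 3; S2 reads c0=15/4 → after 3×micro: 5 ⇒ (c0=15/4, c1=3, c2=5)
[Gauss-Seidel] macro 3: S0 reads c1=3 → after 1×micro: 39/8; S1 reads c0=39/8 → after 2×micro: 2; S2 reads c0=39/8 → after 3×micro: -1 ⇒ (c0=39/8, c1=2, c2=-1)

first divergence at macro-step: 2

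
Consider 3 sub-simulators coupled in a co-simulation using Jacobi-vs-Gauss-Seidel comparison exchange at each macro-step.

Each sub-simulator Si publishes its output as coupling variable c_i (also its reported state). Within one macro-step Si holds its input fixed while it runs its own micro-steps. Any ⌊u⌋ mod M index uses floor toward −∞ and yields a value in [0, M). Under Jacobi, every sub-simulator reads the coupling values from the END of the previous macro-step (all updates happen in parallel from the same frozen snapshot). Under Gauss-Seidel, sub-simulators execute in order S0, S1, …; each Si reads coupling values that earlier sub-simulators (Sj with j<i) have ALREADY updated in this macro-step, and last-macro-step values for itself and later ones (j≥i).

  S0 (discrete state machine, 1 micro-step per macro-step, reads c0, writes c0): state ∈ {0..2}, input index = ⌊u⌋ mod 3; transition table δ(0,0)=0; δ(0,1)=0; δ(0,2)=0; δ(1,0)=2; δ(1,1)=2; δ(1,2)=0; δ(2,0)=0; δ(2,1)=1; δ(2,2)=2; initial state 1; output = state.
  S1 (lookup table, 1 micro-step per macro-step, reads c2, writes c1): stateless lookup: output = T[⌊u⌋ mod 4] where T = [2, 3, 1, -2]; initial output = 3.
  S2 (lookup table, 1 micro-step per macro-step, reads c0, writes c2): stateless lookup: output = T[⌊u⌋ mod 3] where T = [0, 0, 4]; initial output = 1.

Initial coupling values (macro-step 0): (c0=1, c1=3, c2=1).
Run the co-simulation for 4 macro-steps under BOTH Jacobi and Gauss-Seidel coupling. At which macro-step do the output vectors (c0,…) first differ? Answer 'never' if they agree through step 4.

first divergence at macro-step: 1

[Jacobi] macro 1: S0 reads c0=1 → after 1×micro: 2; S1 reads c2=1 → after 1×micro: 3; S2 reads c0=1 → after 1×micro: 0 ⇒ (c0=2, c1=3, c2=0)
[Jacobi] macro 2: S0 reads c0=2 → after 1×micro: 2; S1 reads c2=0 → after 1×micro: 2; S2 reads c0=2 → after 1×micro: 4 ⇒ (c0=2, c1=2, c2=4)
[Jacobi] macro 3: S0 reads c0=2 → after 1×micro: 2; S1 reads c2=4 → after 1×micro: 2; S2 reads c0=2 → after 1×micro: 4 ⇒ (c0=2, c1=2, c2=4)
[Jacobi] macro 4: S0 reads c0=2 → after 1×micro: 2; S1 reads c2=4 → after 1×micro: 2; S2 reads c0=2 → after 1×micro: 4 ⇒ (c0=2, c1=2, c2=4)
[Gauss-Seidel] macro 1: S0 reads c0=1 → after 1×micro: 2; S1 reads c2=1 → after 1×micro: 3; S2 reads c0=2 → after 1×micro: 4 ⇒ (c0=2, c1=3, c2=4)
[Gauss-Seidel] macro 2: S0 reads c0=2 → after 1×micro: 2; S1 reads c2=4 → after 1×micro: 2; S2 reads c0=2 → after 1×micro: 4 ⇒ (c0=2, c1=2, c2=4)
[Gauss-Seidel] macro 3: S0 reads c0=2 → after 1×micro: 2; S1 reads c2=4 → after 1×micro: 2; S2 reads c0=2 → after 1×micro: 4 ⇒ (c0=2, c1=2, c2=4)
[Gauss-Seidel] macro 4: S0 reads c0=2 → after 1×micro: 2; S1 reads c2=4 → after 1×micro: 2; S2 reads c0=2 → after 1×micro: 4 ⇒ (c0=2, c1=2, c2=4)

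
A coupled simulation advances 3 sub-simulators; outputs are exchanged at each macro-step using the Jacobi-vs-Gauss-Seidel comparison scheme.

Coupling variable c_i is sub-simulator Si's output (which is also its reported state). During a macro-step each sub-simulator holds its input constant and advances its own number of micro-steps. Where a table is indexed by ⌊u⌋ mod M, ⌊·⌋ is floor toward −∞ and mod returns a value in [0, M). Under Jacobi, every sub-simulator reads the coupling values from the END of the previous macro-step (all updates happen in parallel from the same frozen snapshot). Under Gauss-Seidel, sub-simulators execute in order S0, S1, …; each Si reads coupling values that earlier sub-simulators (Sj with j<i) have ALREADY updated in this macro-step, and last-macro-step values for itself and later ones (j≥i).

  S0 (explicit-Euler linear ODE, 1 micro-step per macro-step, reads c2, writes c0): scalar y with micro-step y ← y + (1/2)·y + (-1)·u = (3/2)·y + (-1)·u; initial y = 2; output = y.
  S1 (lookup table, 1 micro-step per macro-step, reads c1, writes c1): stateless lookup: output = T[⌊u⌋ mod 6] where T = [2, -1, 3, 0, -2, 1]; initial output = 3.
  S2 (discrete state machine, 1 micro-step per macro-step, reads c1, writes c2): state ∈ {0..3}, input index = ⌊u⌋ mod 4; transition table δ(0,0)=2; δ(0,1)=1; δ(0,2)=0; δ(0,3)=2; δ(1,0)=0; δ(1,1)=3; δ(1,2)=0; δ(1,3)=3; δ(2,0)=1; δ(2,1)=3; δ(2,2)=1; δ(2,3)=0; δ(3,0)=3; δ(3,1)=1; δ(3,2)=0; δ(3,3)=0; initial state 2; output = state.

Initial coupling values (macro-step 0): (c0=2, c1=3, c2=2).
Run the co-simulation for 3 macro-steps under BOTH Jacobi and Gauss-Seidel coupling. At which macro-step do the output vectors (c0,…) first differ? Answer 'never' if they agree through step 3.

[Jacobi] macro 1: S0 reads c2=2 → after 1×micro: 1; S1 reads c1=3 → after 1×micro: 0; S2 reads c1=3 → after 1×micro: 0 ⇒ (c0=1, c1=0, c2=0)
[Jacobi] macro 2: S0 reads c2=0 → after 1×micro: 3/2; S1 reads c1=0 → after 1×micro: 2; S2 reads c1=0 → after 1×micro: 2 ⇒ (c0=3/2, c1=2, c2=2)
[Jacobi] macro 3: S0 reads c2=2 → after 1×micro: 1/4; S1 reads c1=2 → after 1×micro: 3; S2 reads c1=2 → after 1×micro: 1 ⇒ (c0=1/4, c1=3, c2=1)
[Gauss-Seidel] macro 1: S0 reads c2=2 → after 1×micro: 1; S1 reads c1=3 → after 1×micro: 0; S2 reads c1=0 → after 1×micro: 1 ⇒ (c0=1, c1=0, c2=1)
[Gauss-Seidel] macro 2: S0 reads c2=1 → after 1×micro: 1/2; S1 reads c1=0 → after 1×micro: 2; S2 reads c1=2 → after 1×micro: 0 ⇒ (c0=1/2, c1=2, c2=0)
[Gauss-Seidel] macro 3: S0 reads c2=0 → after 1×micro: 3/4; S1 reads c1=2 → after 1×micro: 3; S2 reads c1=3 → after 1×micro: 2 ⇒ (c0=3/4, c1=3, c2=2)

first divergence at macro-step: 1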